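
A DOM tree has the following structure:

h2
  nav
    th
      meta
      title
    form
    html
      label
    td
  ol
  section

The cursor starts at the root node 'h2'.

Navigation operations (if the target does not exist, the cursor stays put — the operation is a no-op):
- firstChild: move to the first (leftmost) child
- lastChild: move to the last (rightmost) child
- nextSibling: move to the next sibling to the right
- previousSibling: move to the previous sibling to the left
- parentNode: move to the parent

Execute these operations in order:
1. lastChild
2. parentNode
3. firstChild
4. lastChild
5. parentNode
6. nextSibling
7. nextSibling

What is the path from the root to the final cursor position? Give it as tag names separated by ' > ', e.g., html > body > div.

Answer: h2 > section

Derivation:
After 1 (lastChild): section
After 2 (parentNode): h2
After 3 (firstChild): nav
After 4 (lastChild): td
After 5 (parentNode): nav
After 6 (nextSibling): ol
After 7 (nextSibling): section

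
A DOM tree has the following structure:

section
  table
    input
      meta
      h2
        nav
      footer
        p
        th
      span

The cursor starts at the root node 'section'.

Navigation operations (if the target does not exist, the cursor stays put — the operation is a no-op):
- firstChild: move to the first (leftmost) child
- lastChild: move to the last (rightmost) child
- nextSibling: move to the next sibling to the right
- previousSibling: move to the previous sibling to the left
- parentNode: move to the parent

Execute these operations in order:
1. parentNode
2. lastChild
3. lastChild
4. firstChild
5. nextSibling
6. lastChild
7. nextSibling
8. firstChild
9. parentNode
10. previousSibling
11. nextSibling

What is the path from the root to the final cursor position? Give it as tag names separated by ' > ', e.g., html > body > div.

After 1 (parentNode): section (no-op, stayed)
After 2 (lastChild): table
After 3 (lastChild): input
After 4 (firstChild): meta
After 5 (nextSibling): h2
After 6 (lastChild): nav
After 7 (nextSibling): nav (no-op, stayed)
After 8 (firstChild): nav (no-op, stayed)
After 9 (parentNode): h2
After 10 (previousSibling): meta
After 11 (nextSibling): h2

Answer: section > table > input > h2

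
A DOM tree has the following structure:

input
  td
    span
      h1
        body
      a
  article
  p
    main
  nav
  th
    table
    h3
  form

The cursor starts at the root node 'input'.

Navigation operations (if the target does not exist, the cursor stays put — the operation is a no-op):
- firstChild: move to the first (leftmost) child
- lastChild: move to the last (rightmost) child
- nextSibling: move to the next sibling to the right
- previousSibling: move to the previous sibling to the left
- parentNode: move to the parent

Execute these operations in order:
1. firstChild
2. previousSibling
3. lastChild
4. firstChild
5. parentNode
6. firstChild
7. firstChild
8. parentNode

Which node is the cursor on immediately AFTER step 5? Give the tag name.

Answer: span

Derivation:
After 1 (firstChild): td
After 2 (previousSibling): td (no-op, stayed)
After 3 (lastChild): span
After 4 (firstChild): h1
After 5 (parentNode): span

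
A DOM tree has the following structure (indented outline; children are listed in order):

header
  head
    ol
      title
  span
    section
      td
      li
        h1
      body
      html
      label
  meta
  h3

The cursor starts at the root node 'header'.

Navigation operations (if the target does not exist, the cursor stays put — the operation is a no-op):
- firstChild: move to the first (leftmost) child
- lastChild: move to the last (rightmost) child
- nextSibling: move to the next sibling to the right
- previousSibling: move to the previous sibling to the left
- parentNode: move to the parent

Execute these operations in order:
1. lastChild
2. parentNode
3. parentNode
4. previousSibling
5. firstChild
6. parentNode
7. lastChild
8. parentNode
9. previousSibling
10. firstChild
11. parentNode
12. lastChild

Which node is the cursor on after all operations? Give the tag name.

After 1 (lastChild): h3
After 2 (parentNode): header
After 3 (parentNode): header (no-op, stayed)
After 4 (previousSibling): header (no-op, stayed)
After 5 (firstChild): head
After 6 (parentNode): header
After 7 (lastChild): h3
After 8 (parentNode): header
After 9 (previousSibling): header (no-op, stayed)
After 10 (firstChild): head
After 11 (parentNode): header
After 12 (lastChild): h3

Answer: h3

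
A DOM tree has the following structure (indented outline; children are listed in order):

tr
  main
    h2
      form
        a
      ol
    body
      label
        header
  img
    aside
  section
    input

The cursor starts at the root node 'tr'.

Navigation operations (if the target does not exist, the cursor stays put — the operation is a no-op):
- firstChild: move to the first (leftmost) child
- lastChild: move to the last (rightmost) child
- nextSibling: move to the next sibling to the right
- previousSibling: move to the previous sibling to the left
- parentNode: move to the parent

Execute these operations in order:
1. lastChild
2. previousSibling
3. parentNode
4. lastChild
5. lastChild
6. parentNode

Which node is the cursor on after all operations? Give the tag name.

After 1 (lastChild): section
After 2 (previousSibling): img
After 3 (parentNode): tr
After 4 (lastChild): section
After 5 (lastChild): input
After 6 (parentNode): section

Answer: section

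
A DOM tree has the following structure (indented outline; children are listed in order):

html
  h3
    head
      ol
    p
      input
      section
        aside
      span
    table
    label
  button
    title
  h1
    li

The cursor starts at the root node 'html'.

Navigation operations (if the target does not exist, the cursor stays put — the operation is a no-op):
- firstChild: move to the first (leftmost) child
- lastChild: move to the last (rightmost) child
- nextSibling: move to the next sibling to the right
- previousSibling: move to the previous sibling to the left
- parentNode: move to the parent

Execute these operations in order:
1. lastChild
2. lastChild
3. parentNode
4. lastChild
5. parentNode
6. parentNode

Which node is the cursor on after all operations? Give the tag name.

After 1 (lastChild): h1
After 2 (lastChild): li
After 3 (parentNode): h1
After 4 (lastChild): li
After 5 (parentNode): h1
After 6 (parentNode): html

Answer: html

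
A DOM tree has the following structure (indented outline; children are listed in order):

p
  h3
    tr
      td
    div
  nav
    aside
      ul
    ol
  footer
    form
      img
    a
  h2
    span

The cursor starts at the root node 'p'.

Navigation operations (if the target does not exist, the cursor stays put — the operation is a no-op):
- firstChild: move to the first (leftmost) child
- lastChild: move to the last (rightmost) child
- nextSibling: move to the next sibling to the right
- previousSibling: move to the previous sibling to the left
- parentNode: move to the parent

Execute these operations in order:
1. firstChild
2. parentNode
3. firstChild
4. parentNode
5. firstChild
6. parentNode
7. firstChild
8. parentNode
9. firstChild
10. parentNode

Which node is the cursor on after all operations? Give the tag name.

Answer: p

Derivation:
After 1 (firstChild): h3
After 2 (parentNode): p
After 3 (firstChild): h3
After 4 (parentNode): p
After 5 (firstChild): h3
After 6 (parentNode): p
After 7 (firstChild): h3
After 8 (parentNode): p
After 9 (firstChild): h3
After 10 (parentNode): p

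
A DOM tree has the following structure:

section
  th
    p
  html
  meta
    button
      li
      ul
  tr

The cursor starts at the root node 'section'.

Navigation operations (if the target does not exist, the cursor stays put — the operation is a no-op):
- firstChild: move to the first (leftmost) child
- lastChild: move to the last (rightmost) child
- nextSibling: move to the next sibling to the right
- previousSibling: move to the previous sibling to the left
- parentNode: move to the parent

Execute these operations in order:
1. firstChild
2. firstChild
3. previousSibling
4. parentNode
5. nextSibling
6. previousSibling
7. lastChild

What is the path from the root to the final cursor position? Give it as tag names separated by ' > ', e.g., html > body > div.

After 1 (firstChild): th
After 2 (firstChild): p
After 3 (previousSibling): p (no-op, stayed)
After 4 (parentNode): th
After 5 (nextSibling): html
After 6 (previousSibling): th
After 7 (lastChild): p

Answer: section > th > p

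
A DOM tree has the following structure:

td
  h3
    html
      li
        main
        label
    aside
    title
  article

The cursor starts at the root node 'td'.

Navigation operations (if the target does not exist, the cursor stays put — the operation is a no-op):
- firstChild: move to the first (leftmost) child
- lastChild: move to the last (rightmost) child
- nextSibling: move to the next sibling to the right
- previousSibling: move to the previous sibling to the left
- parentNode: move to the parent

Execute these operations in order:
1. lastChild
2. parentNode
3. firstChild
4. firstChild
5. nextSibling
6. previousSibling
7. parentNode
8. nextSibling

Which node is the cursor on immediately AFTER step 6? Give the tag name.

After 1 (lastChild): article
After 2 (parentNode): td
After 3 (firstChild): h3
After 4 (firstChild): html
After 5 (nextSibling): aside
After 6 (previousSibling): html

Answer: html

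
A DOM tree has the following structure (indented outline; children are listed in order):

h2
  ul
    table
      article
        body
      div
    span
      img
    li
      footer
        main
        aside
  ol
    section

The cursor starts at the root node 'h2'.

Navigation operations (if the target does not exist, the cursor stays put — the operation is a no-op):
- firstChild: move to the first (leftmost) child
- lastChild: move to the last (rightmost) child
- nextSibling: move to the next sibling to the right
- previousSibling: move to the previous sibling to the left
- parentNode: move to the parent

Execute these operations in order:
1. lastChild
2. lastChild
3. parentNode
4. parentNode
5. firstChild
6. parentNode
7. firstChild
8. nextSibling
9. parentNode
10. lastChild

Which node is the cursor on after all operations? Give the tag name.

Answer: ol

Derivation:
After 1 (lastChild): ol
After 2 (lastChild): section
After 3 (parentNode): ol
After 4 (parentNode): h2
After 5 (firstChild): ul
After 6 (parentNode): h2
After 7 (firstChild): ul
After 8 (nextSibling): ol
After 9 (parentNode): h2
After 10 (lastChild): ol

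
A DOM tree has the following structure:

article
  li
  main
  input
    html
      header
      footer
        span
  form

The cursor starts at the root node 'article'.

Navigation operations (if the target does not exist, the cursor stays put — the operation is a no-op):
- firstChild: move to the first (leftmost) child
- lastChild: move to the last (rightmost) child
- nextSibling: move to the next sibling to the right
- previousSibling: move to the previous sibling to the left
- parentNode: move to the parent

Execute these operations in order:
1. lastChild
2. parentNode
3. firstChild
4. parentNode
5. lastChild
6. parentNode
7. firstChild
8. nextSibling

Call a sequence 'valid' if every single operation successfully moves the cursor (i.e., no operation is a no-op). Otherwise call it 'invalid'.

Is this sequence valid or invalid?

Answer: valid

Derivation:
After 1 (lastChild): form
After 2 (parentNode): article
After 3 (firstChild): li
After 4 (parentNode): article
After 5 (lastChild): form
After 6 (parentNode): article
After 7 (firstChild): li
After 8 (nextSibling): main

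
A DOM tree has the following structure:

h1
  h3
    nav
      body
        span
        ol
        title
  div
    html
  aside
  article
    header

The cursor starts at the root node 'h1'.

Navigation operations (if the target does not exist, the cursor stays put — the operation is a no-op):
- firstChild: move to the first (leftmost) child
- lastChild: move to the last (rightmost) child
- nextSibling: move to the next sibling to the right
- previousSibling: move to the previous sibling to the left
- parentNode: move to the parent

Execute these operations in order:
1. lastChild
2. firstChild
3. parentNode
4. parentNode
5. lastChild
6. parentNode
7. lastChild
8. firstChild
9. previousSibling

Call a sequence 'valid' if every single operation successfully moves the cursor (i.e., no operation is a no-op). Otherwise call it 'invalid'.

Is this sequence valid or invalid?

After 1 (lastChild): article
After 2 (firstChild): header
After 3 (parentNode): article
After 4 (parentNode): h1
After 5 (lastChild): article
After 6 (parentNode): h1
After 7 (lastChild): article
After 8 (firstChild): header
After 9 (previousSibling): header (no-op, stayed)

Answer: invalid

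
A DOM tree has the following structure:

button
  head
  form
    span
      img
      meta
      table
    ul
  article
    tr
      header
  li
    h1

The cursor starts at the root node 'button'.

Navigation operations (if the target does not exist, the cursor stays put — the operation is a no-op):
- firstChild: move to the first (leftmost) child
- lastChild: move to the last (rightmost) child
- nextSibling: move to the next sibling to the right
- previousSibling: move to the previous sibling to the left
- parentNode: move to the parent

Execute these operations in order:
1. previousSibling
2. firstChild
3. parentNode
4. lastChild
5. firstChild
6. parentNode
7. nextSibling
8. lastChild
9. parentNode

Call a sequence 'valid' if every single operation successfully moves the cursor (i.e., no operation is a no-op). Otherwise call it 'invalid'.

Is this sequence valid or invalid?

Answer: invalid

Derivation:
After 1 (previousSibling): button (no-op, stayed)
After 2 (firstChild): head
After 3 (parentNode): button
After 4 (lastChild): li
After 5 (firstChild): h1
After 6 (parentNode): li
After 7 (nextSibling): li (no-op, stayed)
After 8 (lastChild): h1
After 9 (parentNode): li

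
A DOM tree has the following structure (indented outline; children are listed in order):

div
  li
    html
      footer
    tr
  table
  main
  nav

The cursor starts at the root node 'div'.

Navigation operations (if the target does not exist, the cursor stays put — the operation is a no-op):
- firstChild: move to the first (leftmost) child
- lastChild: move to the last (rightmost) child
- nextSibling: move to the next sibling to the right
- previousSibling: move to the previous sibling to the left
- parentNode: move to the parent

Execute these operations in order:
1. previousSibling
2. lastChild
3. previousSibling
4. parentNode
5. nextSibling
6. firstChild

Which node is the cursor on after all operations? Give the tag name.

After 1 (previousSibling): div (no-op, stayed)
After 2 (lastChild): nav
After 3 (previousSibling): main
After 4 (parentNode): div
After 5 (nextSibling): div (no-op, stayed)
After 6 (firstChild): li

Answer: li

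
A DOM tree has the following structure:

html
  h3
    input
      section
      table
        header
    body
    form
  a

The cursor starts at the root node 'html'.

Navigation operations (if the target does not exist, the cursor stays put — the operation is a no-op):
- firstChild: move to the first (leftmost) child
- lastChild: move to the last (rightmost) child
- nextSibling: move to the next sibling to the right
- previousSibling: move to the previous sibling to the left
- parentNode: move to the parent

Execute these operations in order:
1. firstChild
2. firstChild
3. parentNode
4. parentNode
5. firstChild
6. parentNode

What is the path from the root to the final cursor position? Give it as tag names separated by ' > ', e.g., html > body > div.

After 1 (firstChild): h3
After 2 (firstChild): input
After 3 (parentNode): h3
After 4 (parentNode): html
After 5 (firstChild): h3
After 6 (parentNode): html

Answer: html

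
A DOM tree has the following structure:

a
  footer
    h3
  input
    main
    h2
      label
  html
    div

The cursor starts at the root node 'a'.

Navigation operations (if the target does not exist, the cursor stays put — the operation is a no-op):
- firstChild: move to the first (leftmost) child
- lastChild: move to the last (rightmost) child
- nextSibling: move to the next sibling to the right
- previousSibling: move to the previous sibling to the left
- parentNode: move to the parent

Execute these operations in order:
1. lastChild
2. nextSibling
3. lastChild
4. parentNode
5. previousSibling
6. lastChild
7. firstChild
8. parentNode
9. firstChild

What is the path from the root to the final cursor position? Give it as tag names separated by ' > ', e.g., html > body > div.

Answer: a > input > h2 > label

Derivation:
After 1 (lastChild): html
After 2 (nextSibling): html (no-op, stayed)
After 3 (lastChild): div
After 4 (parentNode): html
After 5 (previousSibling): input
After 6 (lastChild): h2
After 7 (firstChild): label
After 8 (parentNode): h2
After 9 (firstChild): label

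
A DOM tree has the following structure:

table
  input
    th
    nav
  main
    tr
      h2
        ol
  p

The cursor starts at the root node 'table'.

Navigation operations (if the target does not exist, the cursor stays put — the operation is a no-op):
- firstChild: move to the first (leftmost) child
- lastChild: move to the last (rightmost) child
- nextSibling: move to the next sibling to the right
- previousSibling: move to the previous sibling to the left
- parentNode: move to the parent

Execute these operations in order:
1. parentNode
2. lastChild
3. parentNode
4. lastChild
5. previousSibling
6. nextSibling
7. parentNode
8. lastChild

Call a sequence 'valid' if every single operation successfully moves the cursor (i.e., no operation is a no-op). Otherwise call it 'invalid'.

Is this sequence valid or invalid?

After 1 (parentNode): table (no-op, stayed)
After 2 (lastChild): p
After 3 (parentNode): table
After 4 (lastChild): p
After 5 (previousSibling): main
After 6 (nextSibling): p
After 7 (parentNode): table
After 8 (lastChild): p

Answer: invalid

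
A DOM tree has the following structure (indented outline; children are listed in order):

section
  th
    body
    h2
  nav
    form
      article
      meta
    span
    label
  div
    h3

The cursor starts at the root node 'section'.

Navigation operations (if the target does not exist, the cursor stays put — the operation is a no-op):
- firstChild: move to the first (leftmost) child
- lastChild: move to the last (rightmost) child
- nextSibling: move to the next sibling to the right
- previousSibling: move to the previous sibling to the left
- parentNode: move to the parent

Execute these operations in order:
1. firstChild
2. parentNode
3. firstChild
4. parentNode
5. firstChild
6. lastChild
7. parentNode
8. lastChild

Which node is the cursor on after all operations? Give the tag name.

After 1 (firstChild): th
After 2 (parentNode): section
After 3 (firstChild): th
After 4 (parentNode): section
After 5 (firstChild): th
After 6 (lastChild): h2
After 7 (parentNode): th
After 8 (lastChild): h2

Answer: h2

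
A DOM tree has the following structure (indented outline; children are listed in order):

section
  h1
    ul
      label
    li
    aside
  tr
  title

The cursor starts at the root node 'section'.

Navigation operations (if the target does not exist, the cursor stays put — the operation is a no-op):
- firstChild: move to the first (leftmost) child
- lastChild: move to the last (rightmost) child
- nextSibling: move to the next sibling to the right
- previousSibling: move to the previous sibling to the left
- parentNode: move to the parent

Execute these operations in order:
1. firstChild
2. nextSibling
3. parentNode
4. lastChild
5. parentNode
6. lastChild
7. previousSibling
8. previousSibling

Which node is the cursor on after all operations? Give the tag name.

Answer: h1

Derivation:
After 1 (firstChild): h1
After 2 (nextSibling): tr
After 3 (parentNode): section
After 4 (lastChild): title
After 5 (parentNode): section
After 6 (lastChild): title
After 7 (previousSibling): tr
After 8 (previousSibling): h1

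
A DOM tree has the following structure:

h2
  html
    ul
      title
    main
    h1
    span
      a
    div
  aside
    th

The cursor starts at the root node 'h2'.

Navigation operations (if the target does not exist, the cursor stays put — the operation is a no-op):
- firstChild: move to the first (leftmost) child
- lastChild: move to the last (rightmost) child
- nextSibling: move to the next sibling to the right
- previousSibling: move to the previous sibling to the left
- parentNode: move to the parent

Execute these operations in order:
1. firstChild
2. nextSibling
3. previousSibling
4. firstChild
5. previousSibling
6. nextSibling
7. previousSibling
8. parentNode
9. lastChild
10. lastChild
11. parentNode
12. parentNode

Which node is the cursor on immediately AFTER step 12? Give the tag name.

After 1 (firstChild): html
After 2 (nextSibling): aside
After 3 (previousSibling): html
After 4 (firstChild): ul
After 5 (previousSibling): ul (no-op, stayed)
After 6 (nextSibling): main
After 7 (previousSibling): ul
After 8 (parentNode): html
After 9 (lastChild): div
After 10 (lastChild): div (no-op, stayed)
After 11 (parentNode): html
After 12 (parentNode): h2

Answer: h2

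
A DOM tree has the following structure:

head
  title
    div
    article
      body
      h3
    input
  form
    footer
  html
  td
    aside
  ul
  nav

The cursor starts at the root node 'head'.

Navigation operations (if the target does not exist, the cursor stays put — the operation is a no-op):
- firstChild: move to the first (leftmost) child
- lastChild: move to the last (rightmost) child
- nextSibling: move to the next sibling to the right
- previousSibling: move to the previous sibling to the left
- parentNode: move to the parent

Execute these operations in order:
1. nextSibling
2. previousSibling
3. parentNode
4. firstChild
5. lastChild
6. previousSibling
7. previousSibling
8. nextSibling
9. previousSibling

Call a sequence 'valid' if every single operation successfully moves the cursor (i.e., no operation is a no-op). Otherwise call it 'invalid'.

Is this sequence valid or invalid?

After 1 (nextSibling): head (no-op, stayed)
After 2 (previousSibling): head (no-op, stayed)
After 3 (parentNode): head (no-op, stayed)
After 4 (firstChild): title
After 5 (lastChild): input
After 6 (previousSibling): article
After 7 (previousSibling): div
After 8 (nextSibling): article
After 9 (previousSibling): div

Answer: invalid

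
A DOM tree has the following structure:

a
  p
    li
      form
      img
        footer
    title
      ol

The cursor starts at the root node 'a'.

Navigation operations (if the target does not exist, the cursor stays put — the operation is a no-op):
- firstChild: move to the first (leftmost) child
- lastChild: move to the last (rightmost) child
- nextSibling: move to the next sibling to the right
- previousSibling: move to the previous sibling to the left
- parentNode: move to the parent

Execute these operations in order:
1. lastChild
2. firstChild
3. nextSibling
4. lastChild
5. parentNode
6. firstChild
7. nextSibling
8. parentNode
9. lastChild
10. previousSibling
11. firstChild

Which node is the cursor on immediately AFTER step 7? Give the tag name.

Answer: ol

Derivation:
After 1 (lastChild): p
After 2 (firstChild): li
After 3 (nextSibling): title
After 4 (lastChild): ol
After 5 (parentNode): title
After 6 (firstChild): ol
After 7 (nextSibling): ol (no-op, stayed)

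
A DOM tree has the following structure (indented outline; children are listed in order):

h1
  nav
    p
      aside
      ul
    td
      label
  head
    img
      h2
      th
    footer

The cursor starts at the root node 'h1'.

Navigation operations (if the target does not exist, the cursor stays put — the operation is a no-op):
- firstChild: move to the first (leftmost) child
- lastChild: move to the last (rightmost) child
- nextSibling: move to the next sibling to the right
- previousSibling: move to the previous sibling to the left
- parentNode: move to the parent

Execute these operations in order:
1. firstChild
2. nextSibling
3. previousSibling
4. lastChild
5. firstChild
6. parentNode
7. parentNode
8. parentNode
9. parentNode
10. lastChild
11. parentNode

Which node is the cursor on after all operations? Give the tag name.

After 1 (firstChild): nav
After 2 (nextSibling): head
After 3 (previousSibling): nav
After 4 (lastChild): td
After 5 (firstChild): label
After 6 (parentNode): td
After 7 (parentNode): nav
After 8 (parentNode): h1
After 9 (parentNode): h1 (no-op, stayed)
After 10 (lastChild): head
After 11 (parentNode): h1

Answer: h1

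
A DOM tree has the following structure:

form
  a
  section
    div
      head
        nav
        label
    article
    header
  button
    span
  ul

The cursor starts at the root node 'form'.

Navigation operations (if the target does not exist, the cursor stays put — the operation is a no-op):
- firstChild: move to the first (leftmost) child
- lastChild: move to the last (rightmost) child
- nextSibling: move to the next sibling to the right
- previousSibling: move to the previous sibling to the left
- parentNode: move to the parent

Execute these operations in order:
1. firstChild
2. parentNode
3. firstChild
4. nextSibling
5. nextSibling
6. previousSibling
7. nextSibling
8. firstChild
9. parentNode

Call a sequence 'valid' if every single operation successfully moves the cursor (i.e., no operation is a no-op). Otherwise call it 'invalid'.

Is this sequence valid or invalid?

Answer: valid

Derivation:
After 1 (firstChild): a
After 2 (parentNode): form
After 3 (firstChild): a
After 4 (nextSibling): section
After 5 (nextSibling): button
After 6 (previousSibling): section
After 7 (nextSibling): button
After 8 (firstChild): span
After 9 (parentNode): button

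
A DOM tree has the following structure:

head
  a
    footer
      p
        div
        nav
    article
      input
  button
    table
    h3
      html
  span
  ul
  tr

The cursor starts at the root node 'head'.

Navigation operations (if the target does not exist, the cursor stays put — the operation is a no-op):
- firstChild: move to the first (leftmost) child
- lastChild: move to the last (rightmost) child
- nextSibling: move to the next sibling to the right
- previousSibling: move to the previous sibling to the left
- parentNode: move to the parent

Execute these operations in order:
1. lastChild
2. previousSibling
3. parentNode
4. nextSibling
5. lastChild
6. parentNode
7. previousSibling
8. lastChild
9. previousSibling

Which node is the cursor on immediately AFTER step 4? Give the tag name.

Answer: head

Derivation:
After 1 (lastChild): tr
After 2 (previousSibling): ul
After 3 (parentNode): head
After 4 (nextSibling): head (no-op, stayed)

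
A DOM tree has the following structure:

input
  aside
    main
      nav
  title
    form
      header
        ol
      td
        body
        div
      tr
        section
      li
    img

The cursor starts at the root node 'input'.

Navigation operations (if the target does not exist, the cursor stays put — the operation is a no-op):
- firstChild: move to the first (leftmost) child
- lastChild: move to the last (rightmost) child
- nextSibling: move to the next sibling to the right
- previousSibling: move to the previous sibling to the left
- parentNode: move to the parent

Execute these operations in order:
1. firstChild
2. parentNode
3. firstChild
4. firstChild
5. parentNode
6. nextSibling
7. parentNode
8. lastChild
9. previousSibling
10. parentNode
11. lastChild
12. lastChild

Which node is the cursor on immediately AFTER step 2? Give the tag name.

Answer: input

Derivation:
After 1 (firstChild): aside
After 2 (parentNode): input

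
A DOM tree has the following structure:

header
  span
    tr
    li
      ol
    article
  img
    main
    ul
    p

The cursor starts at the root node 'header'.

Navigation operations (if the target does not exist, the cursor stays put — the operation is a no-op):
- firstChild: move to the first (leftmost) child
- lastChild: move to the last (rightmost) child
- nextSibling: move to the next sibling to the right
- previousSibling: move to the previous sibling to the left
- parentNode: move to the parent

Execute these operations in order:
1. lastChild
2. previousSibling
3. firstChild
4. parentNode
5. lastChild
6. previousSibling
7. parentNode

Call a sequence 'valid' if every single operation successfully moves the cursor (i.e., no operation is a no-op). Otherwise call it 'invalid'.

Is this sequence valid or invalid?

Answer: valid

Derivation:
After 1 (lastChild): img
After 2 (previousSibling): span
After 3 (firstChild): tr
After 4 (parentNode): span
After 5 (lastChild): article
After 6 (previousSibling): li
After 7 (parentNode): span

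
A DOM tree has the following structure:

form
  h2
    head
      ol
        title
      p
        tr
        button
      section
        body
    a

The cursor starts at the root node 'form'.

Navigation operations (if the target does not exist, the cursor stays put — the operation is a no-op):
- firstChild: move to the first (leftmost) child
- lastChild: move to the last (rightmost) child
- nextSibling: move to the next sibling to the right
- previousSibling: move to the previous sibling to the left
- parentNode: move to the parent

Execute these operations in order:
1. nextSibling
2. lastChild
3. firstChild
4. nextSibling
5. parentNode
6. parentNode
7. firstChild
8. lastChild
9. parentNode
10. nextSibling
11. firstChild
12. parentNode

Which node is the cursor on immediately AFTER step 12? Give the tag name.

Answer: h2

Derivation:
After 1 (nextSibling): form (no-op, stayed)
After 2 (lastChild): h2
After 3 (firstChild): head
After 4 (nextSibling): a
After 5 (parentNode): h2
After 6 (parentNode): form
After 7 (firstChild): h2
After 8 (lastChild): a
After 9 (parentNode): h2
After 10 (nextSibling): h2 (no-op, stayed)
After 11 (firstChild): head
After 12 (parentNode): h2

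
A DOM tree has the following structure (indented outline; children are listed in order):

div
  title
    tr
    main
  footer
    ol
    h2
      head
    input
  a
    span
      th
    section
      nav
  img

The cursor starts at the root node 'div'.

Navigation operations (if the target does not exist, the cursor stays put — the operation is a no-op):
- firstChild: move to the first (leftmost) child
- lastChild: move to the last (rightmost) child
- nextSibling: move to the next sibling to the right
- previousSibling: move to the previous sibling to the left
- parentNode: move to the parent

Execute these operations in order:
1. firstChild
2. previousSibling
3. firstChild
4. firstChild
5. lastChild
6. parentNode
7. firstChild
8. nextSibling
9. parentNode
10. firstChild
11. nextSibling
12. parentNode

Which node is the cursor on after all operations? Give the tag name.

After 1 (firstChild): title
After 2 (previousSibling): title (no-op, stayed)
After 3 (firstChild): tr
After 4 (firstChild): tr (no-op, stayed)
After 5 (lastChild): tr (no-op, stayed)
After 6 (parentNode): title
After 7 (firstChild): tr
After 8 (nextSibling): main
After 9 (parentNode): title
After 10 (firstChild): tr
After 11 (nextSibling): main
After 12 (parentNode): title

Answer: title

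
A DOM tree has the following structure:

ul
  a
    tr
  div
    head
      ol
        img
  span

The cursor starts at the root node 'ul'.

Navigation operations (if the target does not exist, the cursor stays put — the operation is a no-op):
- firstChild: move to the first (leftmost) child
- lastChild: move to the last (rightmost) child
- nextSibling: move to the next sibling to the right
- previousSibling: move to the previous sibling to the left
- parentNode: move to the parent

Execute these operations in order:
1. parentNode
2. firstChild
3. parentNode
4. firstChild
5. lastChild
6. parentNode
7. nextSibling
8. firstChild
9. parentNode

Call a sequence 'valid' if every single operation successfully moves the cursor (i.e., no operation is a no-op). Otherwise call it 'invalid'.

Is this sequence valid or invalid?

After 1 (parentNode): ul (no-op, stayed)
After 2 (firstChild): a
After 3 (parentNode): ul
After 4 (firstChild): a
After 5 (lastChild): tr
After 6 (parentNode): a
After 7 (nextSibling): div
After 8 (firstChild): head
After 9 (parentNode): div

Answer: invalid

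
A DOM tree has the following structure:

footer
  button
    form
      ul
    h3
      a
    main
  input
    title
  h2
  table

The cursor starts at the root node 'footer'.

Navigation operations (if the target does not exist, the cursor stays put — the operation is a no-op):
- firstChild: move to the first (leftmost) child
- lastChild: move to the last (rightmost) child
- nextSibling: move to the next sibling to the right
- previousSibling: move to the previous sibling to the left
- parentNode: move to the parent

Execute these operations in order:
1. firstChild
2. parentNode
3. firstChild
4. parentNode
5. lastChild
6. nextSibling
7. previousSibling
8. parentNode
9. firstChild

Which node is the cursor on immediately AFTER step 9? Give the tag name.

After 1 (firstChild): button
After 2 (parentNode): footer
After 3 (firstChild): button
After 4 (parentNode): footer
After 5 (lastChild): table
After 6 (nextSibling): table (no-op, stayed)
After 7 (previousSibling): h2
After 8 (parentNode): footer
After 9 (firstChild): button

Answer: button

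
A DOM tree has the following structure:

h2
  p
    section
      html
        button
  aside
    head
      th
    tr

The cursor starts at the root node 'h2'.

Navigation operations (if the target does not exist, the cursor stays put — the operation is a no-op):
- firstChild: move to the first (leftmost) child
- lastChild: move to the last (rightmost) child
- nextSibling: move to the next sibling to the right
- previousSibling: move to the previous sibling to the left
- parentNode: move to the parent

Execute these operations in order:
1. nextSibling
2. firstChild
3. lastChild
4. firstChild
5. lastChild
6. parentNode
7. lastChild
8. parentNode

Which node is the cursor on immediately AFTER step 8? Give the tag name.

Answer: html

Derivation:
After 1 (nextSibling): h2 (no-op, stayed)
After 2 (firstChild): p
After 3 (lastChild): section
After 4 (firstChild): html
After 5 (lastChild): button
After 6 (parentNode): html
After 7 (lastChild): button
After 8 (parentNode): html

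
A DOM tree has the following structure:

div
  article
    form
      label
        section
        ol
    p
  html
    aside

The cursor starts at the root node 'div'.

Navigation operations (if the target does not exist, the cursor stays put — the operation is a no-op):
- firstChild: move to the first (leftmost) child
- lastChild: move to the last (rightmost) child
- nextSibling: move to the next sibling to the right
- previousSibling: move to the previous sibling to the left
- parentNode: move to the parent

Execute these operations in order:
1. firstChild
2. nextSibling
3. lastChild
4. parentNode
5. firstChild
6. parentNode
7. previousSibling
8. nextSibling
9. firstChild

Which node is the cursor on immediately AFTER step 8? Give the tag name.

Answer: html

Derivation:
After 1 (firstChild): article
After 2 (nextSibling): html
After 3 (lastChild): aside
After 4 (parentNode): html
After 5 (firstChild): aside
After 6 (parentNode): html
After 7 (previousSibling): article
After 8 (nextSibling): html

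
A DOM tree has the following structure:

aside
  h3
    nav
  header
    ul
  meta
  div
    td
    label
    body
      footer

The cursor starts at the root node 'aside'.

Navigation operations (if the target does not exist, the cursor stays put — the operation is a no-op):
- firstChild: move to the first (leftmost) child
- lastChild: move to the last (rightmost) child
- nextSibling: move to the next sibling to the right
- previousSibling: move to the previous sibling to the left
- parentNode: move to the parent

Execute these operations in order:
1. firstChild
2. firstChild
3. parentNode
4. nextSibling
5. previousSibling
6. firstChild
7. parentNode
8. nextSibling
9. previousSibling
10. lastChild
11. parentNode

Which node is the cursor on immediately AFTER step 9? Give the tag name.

Answer: h3

Derivation:
After 1 (firstChild): h3
After 2 (firstChild): nav
After 3 (parentNode): h3
After 4 (nextSibling): header
After 5 (previousSibling): h3
After 6 (firstChild): nav
After 7 (parentNode): h3
After 8 (nextSibling): header
After 9 (previousSibling): h3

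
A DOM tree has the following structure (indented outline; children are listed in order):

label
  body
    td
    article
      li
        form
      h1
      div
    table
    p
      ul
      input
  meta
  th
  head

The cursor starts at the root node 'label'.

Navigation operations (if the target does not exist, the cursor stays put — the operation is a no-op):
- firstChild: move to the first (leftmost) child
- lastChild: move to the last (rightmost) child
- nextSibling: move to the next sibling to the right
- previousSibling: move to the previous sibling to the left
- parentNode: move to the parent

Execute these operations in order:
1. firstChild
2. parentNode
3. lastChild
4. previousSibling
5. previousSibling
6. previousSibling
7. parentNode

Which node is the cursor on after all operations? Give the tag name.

After 1 (firstChild): body
After 2 (parentNode): label
After 3 (lastChild): head
After 4 (previousSibling): th
After 5 (previousSibling): meta
After 6 (previousSibling): body
After 7 (parentNode): label

Answer: label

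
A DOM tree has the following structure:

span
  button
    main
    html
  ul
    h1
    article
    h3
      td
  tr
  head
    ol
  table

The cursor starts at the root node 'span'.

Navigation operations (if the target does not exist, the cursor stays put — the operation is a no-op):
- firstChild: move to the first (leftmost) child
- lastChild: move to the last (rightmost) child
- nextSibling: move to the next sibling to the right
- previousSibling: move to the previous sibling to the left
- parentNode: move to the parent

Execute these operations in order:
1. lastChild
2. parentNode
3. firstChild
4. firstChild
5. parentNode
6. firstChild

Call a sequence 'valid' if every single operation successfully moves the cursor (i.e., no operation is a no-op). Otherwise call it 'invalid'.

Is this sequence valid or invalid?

Answer: valid

Derivation:
After 1 (lastChild): table
After 2 (parentNode): span
After 3 (firstChild): button
After 4 (firstChild): main
After 5 (parentNode): button
After 6 (firstChild): main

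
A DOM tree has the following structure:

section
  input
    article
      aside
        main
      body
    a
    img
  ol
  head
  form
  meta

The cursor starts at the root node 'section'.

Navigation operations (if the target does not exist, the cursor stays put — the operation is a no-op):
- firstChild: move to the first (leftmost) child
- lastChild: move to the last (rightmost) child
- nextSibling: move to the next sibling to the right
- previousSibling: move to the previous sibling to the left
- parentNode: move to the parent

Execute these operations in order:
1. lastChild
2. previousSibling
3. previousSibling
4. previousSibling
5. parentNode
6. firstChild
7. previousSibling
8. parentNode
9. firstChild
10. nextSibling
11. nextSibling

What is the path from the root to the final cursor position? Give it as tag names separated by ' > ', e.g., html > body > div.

Answer: section > head

Derivation:
After 1 (lastChild): meta
After 2 (previousSibling): form
After 3 (previousSibling): head
After 4 (previousSibling): ol
After 5 (parentNode): section
After 6 (firstChild): input
After 7 (previousSibling): input (no-op, stayed)
After 8 (parentNode): section
After 9 (firstChild): input
After 10 (nextSibling): ol
After 11 (nextSibling): head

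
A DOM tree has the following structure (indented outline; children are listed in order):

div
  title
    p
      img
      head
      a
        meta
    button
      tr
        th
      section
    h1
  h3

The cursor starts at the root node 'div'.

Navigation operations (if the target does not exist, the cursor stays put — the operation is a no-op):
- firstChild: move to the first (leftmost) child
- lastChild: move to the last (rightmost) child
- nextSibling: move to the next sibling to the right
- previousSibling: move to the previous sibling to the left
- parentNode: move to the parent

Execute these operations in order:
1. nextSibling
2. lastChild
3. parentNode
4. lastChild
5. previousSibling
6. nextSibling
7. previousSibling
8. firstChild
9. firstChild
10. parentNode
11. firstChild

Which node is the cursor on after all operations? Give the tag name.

After 1 (nextSibling): div (no-op, stayed)
After 2 (lastChild): h3
After 3 (parentNode): div
After 4 (lastChild): h3
After 5 (previousSibling): title
After 6 (nextSibling): h3
After 7 (previousSibling): title
After 8 (firstChild): p
After 9 (firstChild): img
After 10 (parentNode): p
After 11 (firstChild): img

Answer: img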